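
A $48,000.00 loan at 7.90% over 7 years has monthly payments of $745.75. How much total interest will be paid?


Total paid over the life of the loan = PMT × n.
Total paid = $745.75 × 84 = $62,643.00
Total interest = total paid − principal = $62,643.00 − $48,000.00 = $14,643.00

Total interest = (PMT × n) - PV = $14,643.00


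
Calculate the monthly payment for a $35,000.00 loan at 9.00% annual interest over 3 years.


Loan payment formula: PMT = PV × r / (1 − (1 + r)^(−n))
Monthly rate r = 0.09/12 = 0.0075, n = 36 months
Denominator: 1 − (1 + 0.09/12)^(−36) = 0.235851
PMT = $35,000.00 × (0.09/12) / 0.235851
PMT = $1,112.99 per month

PMT = PV × r / (1-(1+r)^(-n)) = $1,112.99/month


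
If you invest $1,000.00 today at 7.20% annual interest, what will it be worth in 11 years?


Future value formula: FV = PV × (1 + r)^t
FV = $1,000.00 × (1 + 0.072)^11
FV = $1,000.00 × 2.148536
FV = $2,148.54

FV = PV × (1 + r)^t = $2,148.54


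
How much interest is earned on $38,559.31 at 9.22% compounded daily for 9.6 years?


Compound interest earned = final amount − principal.
A = P(1 + r/n)^(nt) = $38,559.31 × (1 + 0.0922/365)^(365 × 9.6) = $93,429.37
Interest = A − P = $93,429.37 − $38,559.31 = $54,870.06

Interest = A - P = $54,870.06


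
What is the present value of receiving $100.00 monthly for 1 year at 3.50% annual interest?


Present value of an ordinary annuity: PV = PMT × (1 − (1 + r)^(−n)) / r
Monthly rate r = 0.035/12 ≈ 0.00291667, n = 12
PV = $100.00 × (1 − (1 + 0.035/12)^(−12)) / (0.035/12)
PV = $100.00 × 11.775563
PV = $1,177.56

PV = PMT × (1-(1+r)^(-n))/r = $1,177.56


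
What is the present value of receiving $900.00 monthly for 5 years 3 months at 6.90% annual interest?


Present value of an ordinary annuity: PV = PMT × (1 − (1 + r)^(−n)) / r
Monthly rate r = 0.069/12 = 0.00575, n = 63
PV = $900.00 × (1 − (1 + 0.069/12)^(−63)) / (0.069/12)
PV = $900.00 × 52.725061
PV = $47,452.55

PV = PMT × (1-(1+r)^(-n))/r = $47,452.55


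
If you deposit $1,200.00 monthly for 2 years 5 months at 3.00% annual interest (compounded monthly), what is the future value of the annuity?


Future value of an ordinary annuity: FV = PMT × ((1 + r)^n − 1) / r
Monthly rate r = 0.03/12 = 0.0025, n = 29
FV = $1,200.00 × ((1 + 0.03/12)^29 − 1) / (0.03/12)
FV = $1,200.00 × 30.038213
FV = $36,045.86

FV = PMT × ((1+r)^n - 1)/r = $36,045.86


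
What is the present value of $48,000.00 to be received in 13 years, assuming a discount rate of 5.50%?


Present value formula: PV = FV / (1 + r)^t
PV = $48,000.00 / (1 + 0.055)^13
PV = $48,000.00 / 2.005774
PV = $23,930.91

PV = FV / (1 + r)^t = $23,930.91


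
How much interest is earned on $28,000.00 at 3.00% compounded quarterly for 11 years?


Compound interest earned = final amount − principal.
A = P(1 + r/n)^(nt) = $28,000.00 × (1 + 0.03/4)^(4 × 11) = $38,899.18
Interest = A − P = $38,899.18 − $28,000.00 = $10,899.18

Interest = A - P = $10,899.18


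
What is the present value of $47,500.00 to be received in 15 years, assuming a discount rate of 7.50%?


Present value formula: PV = FV / (1 + r)^t
PV = $47,500.00 / (1 + 0.075)^15
PV = $47,500.00 / 2.958877
PV = $16,053.39

PV = FV / (1 + r)^t = $16,053.39


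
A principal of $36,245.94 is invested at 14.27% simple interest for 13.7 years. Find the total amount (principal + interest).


Total amount formula: A = P(1 + rt) = P + P·r·t
Interest: I = P × r × t = $36,245.94 × 0.1427 × 13.7 = $70,860.45
A = P + I = $36,245.94 + $70,860.45 = $107,106.39

A = P + I = P(1 + rt) = $107,106.39


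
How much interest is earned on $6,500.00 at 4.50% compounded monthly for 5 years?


Compound interest earned = final amount − principal.
A = P(1 + r/n)^(nt) = $6,500.00 × (1 + 0.045/12)^(12 × 5) = $8,136.67
Interest = A − P = $8,136.67 − $6,500.00 = $1,636.67

Interest = A - P = $1,636.67


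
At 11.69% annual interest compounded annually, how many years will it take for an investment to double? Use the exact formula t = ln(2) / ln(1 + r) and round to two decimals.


Doubling condition: (1 + r)^t = 2
Take ln of both sides: t × ln(1 + r) = ln(2)
t = ln(2) / ln(1 + r)
t = 0.693147 / 0.110557
t = 6.27

t = ln(2) / ln(1 + r) = 6.27 years


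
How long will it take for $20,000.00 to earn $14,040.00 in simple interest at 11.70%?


Rearrange the simple interest formula for t:
I = P × r × t  ⇒  t = I / (P × r)
t = $14,040.00 / ($20,000.00 × 0.117)
t = 6

t = I/(P×r) = 6 years


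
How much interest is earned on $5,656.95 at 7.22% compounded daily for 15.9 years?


Compound interest earned = final amount − principal.
A = P(1 + r/n)^(nt) = $5,656.95 × (1 + 0.0722/365)^(365 × 15.9) = $17,827.66
Interest = A − P = $17,827.66 − $5,656.95 = $12,170.71

Interest = A - P = $12,170.71


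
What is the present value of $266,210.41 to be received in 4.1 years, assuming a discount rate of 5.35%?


Present value formula: PV = FV / (1 + r)^t
PV = $266,210.41 / (1 + 0.0535)^4.1
PV = $266,210.41 / 1.238230832
PV = $214,992.55

PV = FV / (1 + r)^t = $214,992.55


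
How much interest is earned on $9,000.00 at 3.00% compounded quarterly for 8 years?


Compound interest earned = final amount − principal.
A = P(1 + r/n)^(nt) = $9,000.00 × (1 + 0.03/4)^(4 × 8) = $11,431.00
Interest = A − P = $11,431.00 − $9,000.00 = $2,431.00

Interest = A - P = $2,431.00


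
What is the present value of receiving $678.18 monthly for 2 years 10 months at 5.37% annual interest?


Present value of an ordinary annuity: PV = PMT × (1 − (1 + r)^(−n)) / r
Monthly rate r = 0.0537/12 = 0.004475, n = 34
PV = $678.18 × (1 − (1 + 0.0537/12)^(−34)) / (0.0537/12)
PV = $678.18 × 31.474635
PV = $21,345.47

PV = PMT × (1-(1+r)^(-n))/r = $21,345.47


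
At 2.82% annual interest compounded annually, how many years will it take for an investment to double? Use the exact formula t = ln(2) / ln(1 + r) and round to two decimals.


Doubling condition: (1 + r)^t = 2
Take ln of both sides: t × ln(1 + r) = ln(2)
t = ln(2) / ln(1 + r)
t = 0.693147 / 0.027810
t = 24.92

t = ln(2) / ln(1 + r) = 24.92 years


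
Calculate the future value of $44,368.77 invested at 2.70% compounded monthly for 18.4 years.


Compound interest formula: A = P(1 + r/n)^(nt)
A = $44,368.77 × (1 + 0.027/12)^(12 × 18.4)
Growth factor: (1 + 0.027/12)^220.8 = 1.6425369
A = $44,368.77 × 1.6425369
A = $72,877.34

A = P(1 + r/n)^(nt) = $72,877.34


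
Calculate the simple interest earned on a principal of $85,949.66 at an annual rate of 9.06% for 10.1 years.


Simple interest formula: I = P × r × t
I = $85,949.66 × 0.0906 × 10.1
I = $78,649.10

I = P × r × t = $78,649.10


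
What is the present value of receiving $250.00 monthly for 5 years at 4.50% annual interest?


Present value of an ordinary annuity: PV = PMT × (1 − (1 + r)^(−n)) / r
Monthly rate r = 0.045/12 = 0.00375, n = 60
PV = $250.00 × (1 − (1 + 0.045/12)^(−60)) / (0.045/12)
PV = $250.00 × 53.6393804
PV = $13,409.85

PV = PMT × (1-(1+r)^(-n))/r = $13,409.85


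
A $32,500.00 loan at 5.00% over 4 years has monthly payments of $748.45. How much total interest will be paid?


Total paid over the life of the loan = PMT × n.
Total paid = $748.45 × 48 = $35,925.60
Total interest = total paid − principal = $35,925.60 − $32,500.00 = $3,425.60

Total interest = (PMT × n) - PV = $3,425.60


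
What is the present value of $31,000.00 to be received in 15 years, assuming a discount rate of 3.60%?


Present value formula: PV = FV / (1 + r)^t
PV = $31,000.00 / (1 + 0.036)^15
PV = $31,000.00 / 1.699794
PV = $18,237.50

PV = FV / (1 + r)^t = $18,237.50


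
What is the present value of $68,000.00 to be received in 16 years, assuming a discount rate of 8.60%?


Present value formula: PV = FV / (1 + r)^t
PV = $68,000.00 / (1 + 0.086)^16
PV = $68,000.00 / 3.7434945
PV = $18,164.85

PV = FV / (1 + r)^t = $18,164.85


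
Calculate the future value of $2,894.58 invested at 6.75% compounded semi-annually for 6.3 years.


Compound interest formula: A = P(1 + r/n)^(nt)
A = $2,894.58 × (1 + 0.0675/2)^(2 × 6.3)
Growth factor: (1 + 0.0675/2)^12.6 = 1.519272
A = $2,894.58 × 1.519272
A = $4,397.65

A = P(1 + r/n)^(nt) = $4,397.65


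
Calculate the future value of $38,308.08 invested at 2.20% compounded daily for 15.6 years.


Compound interest formula: A = P(1 + r/n)^(nt)
A = $38,308.08 × (1 + 0.022/365)^(365 × 15.6)
Growth factor: (1 + 0.022/365)^5694 = 1.409436
A = $38,308.08 × 1.409436
A = $53,992.79

A = P(1 + r/n)^(nt) = $53,992.79


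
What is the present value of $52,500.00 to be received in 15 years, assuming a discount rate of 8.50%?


Present value formula: PV = FV / (1 + r)^t
PV = $52,500.00 / (1 + 0.085)^15
PV = $52,500.00 / 3.399743
PV = $15,442.34

PV = FV / (1 + r)^t = $15,442.34


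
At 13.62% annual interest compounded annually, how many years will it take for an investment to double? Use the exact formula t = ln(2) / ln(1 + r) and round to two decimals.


Doubling condition: (1 + r)^t = 2
Take ln of both sides: t × ln(1 + r) = ln(2)
t = ln(2) / ln(1 + r)
t = 0.693147 / 0.127689
t = 5.43

t = ln(2) / ln(1 + r) = 5.43 years


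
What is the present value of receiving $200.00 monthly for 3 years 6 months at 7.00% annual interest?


Present value of an ordinary annuity: PV = PMT × (1 − (1 + r)^(−n)) / r
Monthly rate r = 0.07/12 ≈ 0.00583333, n = 42
PV = $200.00 × (1 − (1 + 0.07/12)^(−42)) / (0.07/12)
PV = $200.00 × 37.155107
PV = $7,431.02

PV = PMT × (1-(1+r)^(-n))/r = $7,431.02


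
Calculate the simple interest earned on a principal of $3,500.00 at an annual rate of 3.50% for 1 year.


Simple interest formula: I = P × r × t
I = $3,500.00 × 0.035 × 1
I = $122.50

I = P × r × t = $122.50


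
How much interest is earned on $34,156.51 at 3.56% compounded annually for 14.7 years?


Compound interest earned = final amount − principal.
A = P(1 + r/n)^(nt) = $34,156.51 × (1 + 0.0356/1)^(1 × 14.7) = $57,121.09
Interest = A − P = $57,121.09 − $34,156.51 = $22,964.58

Interest = A - P = $22,964.58


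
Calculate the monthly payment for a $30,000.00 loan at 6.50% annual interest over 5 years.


Loan payment formula: PMT = PV × r / (1 − (1 + r)^(−n))
Monthly rate r = 0.065/12 ≈ 0.00541667, n = 60 months
Denominator: 1 − (1 + 0.065/12)^(−60) = 0.276839
PMT = $30,000.00 × (0.065/12) / 0.276839
PMT = $586.98 per month

PMT = PV × r / (1-(1+r)^(-n)) = $586.98/month


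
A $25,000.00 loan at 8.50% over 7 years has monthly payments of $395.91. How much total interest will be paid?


Total paid over the life of the loan = PMT × n.
Total paid = $395.91 × 84 = $33,256.44
Total interest = total paid − principal = $33,256.44 − $25,000.00 = $8,256.44

Total interest = (PMT × n) - PV = $8,256.44


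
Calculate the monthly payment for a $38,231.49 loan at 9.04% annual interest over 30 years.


Loan payment formula: PMT = PV × r / (1 − (1 + r)^(−n))
Monthly rate r = 0.0904/12 ≈ 0.00753333, n = 360 months
Denominator: 1 − (1 + 0.0904/12)^(−360) = 0.932918
PMT = $38,231.49 × (0.0904/12) / 0.932918
PMT = $308.72 per month

PMT = PV × r / (1-(1+r)^(-n)) = $308.72/month


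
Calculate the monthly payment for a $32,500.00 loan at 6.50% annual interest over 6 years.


Loan payment formula: PMT = PV × r / (1 − (1 + r)^(−n))
Monthly rate r = 0.065/12 ≈ 0.00541667, n = 72 months
Denominator: 1 − (1 + 0.065/12)^(−72) = 0.322230
PMT = $32,500.00 × (0.065/12) / 0.322230
PMT = $546.32 per month

PMT = PV × r / (1-(1+r)^(-n)) = $546.32/month


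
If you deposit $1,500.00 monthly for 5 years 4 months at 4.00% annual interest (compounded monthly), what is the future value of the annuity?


Future value of an ordinary annuity: FV = PMT × ((1 + r)^n − 1) / r
Monthly rate r = 0.04/12 ≈ 0.00333333, n = 64
FV = $1,500.00 × ((1 + 0.04/12)^64 − 1) / (0.04/12)
FV = $1,500.00 × 71.207439
FV = $106,811.16

FV = PMT × ((1+r)^n - 1)/r = $106,811.16


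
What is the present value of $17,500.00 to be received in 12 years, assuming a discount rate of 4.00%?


Present value formula: PV = FV / (1 + r)^t
PV = $17,500.00 / (1 + 0.04)^12
PV = $17,500.00 / 1.601032
PV = $10,930.45

PV = FV / (1 + r)^t = $10,930.45


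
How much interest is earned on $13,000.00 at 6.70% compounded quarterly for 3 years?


Compound interest earned = final amount − principal.
A = P(1 + r/n)^(nt) = $13,000.00 × (1 + 0.067/4)^(4 × 3) = $15,867.68
Interest = A − P = $15,867.68 − $13,000.00 = $2,867.68

Interest = A - P = $2,867.68


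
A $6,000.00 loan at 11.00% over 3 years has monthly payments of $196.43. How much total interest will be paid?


Total paid over the life of the loan = PMT × n.
Total paid = $196.43 × 36 = $7,071.48
Total interest = total paid − principal = $7,071.48 − $6,000.00 = $1,071.48

Total interest = (PMT × n) - PV = $1,071.48


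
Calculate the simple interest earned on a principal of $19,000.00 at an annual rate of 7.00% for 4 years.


Simple interest formula: I = P × r × t
I = $19,000.00 × 0.07 × 4
I = $5,320.00

I = P × r × t = $5,320.00


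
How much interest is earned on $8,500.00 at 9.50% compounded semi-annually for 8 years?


Compound interest earned = final amount − principal.
A = P(1 + r/n)^(nt) = $8,500.00 × (1 + 0.095/2)^(2 × 8) = $17,860.08
Interest = A − P = $17,860.08 − $8,500.00 = $9,360.08

Interest = A - P = $9,360.08


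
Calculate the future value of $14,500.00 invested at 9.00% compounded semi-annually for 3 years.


Compound interest formula: A = P(1 + r/n)^(nt)
A = $14,500.00 × (1 + 0.09/2)^(2 × 3)
Growth factor: (1 + 0.09/2)^6 = 1.302260
A = $14,500.00 × 1.302260
A = $18,882.77

A = P(1 + r/n)^(nt) = $18,882.77


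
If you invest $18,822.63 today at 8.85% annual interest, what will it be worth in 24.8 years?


Future value formula: FV = PV × (1 + r)^t
FV = $18,822.63 × (1 + 0.0885)^24.8
FV = $18,822.63 × 8.191155
FV = $154,179.08

FV = PV × (1 + r)^t = $154,179.08


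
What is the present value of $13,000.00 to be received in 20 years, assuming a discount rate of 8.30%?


Present value formula: PV = FV / (1 + r)^t
PV = $13,000.00 / (1 + 0.083)^20
PV = $13,000.00 / 4.926848
PV = $2,638.60

PV = FV / (1 + r)^t = $2,638.60


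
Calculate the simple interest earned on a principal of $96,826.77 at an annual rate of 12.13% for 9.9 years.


Simple interest formula: I = P × r × t
I = $96,826.77 × 0.1213 × 9.9
I = $116,276.36

I = P × r × t = $116,276.36


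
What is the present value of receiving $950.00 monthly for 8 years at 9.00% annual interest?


Present value of an ordinary annuity: PV = PMT × (1 − (1 + r)^(−n)) / r
Monthly rate r = 0.09/12 = 0.0075, n = 96
PV = $950.00 × (1 − (1 + 0.09/12)^(−96)) / (0.09/12)
PV = $950.00 × 68.258439
PV = $64,845.52

PV = PMT × (1-(1+r)^(-n))/r = $64,845.52


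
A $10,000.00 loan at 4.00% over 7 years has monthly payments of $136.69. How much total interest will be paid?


Total paid over the life of the loan = PMT × n.
Total paid = $136.69 × 84 = $11,481.96
Total interest = total paid − principal = $11,481.96 − $10,000.00 = $1,481.96

Total interest = (PMT × n) - PV = $1,481.96


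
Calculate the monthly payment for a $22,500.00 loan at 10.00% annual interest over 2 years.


Loan payment formula: PMT = PV × r / (1 − (1 + r)^(−n))
Monthly rate r = 0.1/12 ≈ 0.00833333, n = 24 months
Denominator: 1 − (1 + 0.1/12)^(−24) = 0.180590
PMT = $22,500.00 × (0.1/12) / 0.180590
PMT = $1,038.26 per month

PMT = PV × r / (1-(1+r)^(-n)) = $1,038.26/month


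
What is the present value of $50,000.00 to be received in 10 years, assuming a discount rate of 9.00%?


Present value formula: PV = FV / (1 + r)^t
PV = $50,000.00 / (1 + 0.09)^10
PV = $50,000.00 / 2.367364
PV = $21,120.54

PV = FV / (1 + r)^t = $21,120.54


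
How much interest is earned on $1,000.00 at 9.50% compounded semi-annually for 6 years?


Compound interest earned = final amount − principal.
A = P(1 + r/n)^(nt) = $1,000.00 × (1 + 0.095/2)^(2 × 6) = $1,745.21
Interest = A − P = $1,745.21 − $1,000.00 = $745.21

Interest = A - P = $745.21


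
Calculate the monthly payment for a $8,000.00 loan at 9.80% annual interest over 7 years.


Loan payment formula: PMT = PV × r / (1 − (1 + r)^(−n))
Monthly rate r = 0.098/12 ≈ 0.00816667, n = 84 months
Denominator: 1 − (1 + 0.098/12)^(−84) = 0.495009
PMT = $8,000.00 × (0.098/12) / 0.495009
PMT = $131.98 per month

PMT = PV × r / (1-(1+r)^(-n)) = $131.98/month


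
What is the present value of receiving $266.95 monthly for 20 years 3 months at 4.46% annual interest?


Present value of an ordinary annuity: PV = PMT × (1 − (1 + r)^(−n)) / r
Monthly rate r = 0.0446/12 ≈ 0.00371667, n = 243
PV = $266.95 × (1 − (1 + 0.0446/12)^(−243)) / (0.0446/12)
PV = $266.95 × 159.828675
PV = $42,666.26

PV = PMT × (1-(1+r)^(-n))/r = $42,666.26


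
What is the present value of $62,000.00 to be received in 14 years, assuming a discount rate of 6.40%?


Present value formula: PV = FV / (1 + r)^t
PV = $62,000.00 / (1 + 0.064)^14
PV = $62,000.00 / 2.383322
PV = $26,014.11

PV = FV / (1 + r)^t = $26,014.11


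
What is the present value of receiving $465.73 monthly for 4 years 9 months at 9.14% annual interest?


Present value of an ordinary annuity: PV = PMT × (1 − (1 + r)^(−n)) / r
Monthly rate r = 0.0914/12 ≈ 0.00761667, n = 57
PV = $465.73 × (1 − (1 + 0.0914/12)^(−57)) / (0.0914/12)
PV = $465.73 × 46.098691
PV = $21,469.54

PV = PMT × (1-(1+r)^(-n))/r = $21,469.54


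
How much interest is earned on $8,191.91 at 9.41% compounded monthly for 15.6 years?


Compound interest earned = final amount − principal.
A = P(1 + r/n)^(nt) = $8,191.91 × (1 + 0.0941/12)^(12 × 15.6) = $35,352.93
Interest = A − P = $35,352.93 − $8,191.91 = $27,161.02

Interest = A - P = $27,161.02


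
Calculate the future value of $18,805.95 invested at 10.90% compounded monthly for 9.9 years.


Compound interest formula: A = P(1 + r/n)^(nt)
A = $18,805.95 × (1 + 0.109/12)^(12 × 9.9)
Growth factor: (1 + 0.109/12)^118.8 = 2.9277335
A = $18,805.95 × 2.9277335
A = $55,058.81

A = P(1 + r/n)^(nt) = $55,058.81


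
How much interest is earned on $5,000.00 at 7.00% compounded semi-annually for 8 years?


Compound interest earned = final amount − principal.
A = P(1 + r/n)^(nt) = $5,000.00 × (1 + 0.07/2)^(2 × 8) = $8,669.93
Interest = A − P = $8,669.93 − $5,000.00 = $3,669.93

Interest = A - P = $3,669.93


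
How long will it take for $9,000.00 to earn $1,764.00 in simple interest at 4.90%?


Rearrange the simple interest formula for t:
I = P × r × t  ⇒  t = I / (P × r)
t = $1,764.00 / ($9,000.00 × 0.049)
t = 4

t = I/(P×r) = 4 years


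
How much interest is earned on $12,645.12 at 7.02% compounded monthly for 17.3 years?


Compound interest earned = final amount − principal.
A = P(1 + r/n)^(nt) = $12,645.12 × (1 + 0.0702/12)^(12 × 17.3) = $42,444.31
Interest = A − P = $42,444.31 − $12,645.12 = $29,799.19

Interest = A - P = $29,799.19


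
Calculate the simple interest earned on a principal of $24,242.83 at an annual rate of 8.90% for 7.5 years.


Simple interest formula: I = P × r × t
I = $24,242.83 × 0.089 × 7.5
I = $16,182.09

I = P × r × t = $16,182.09


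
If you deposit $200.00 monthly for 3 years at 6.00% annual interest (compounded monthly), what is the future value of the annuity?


Future value of an ordinary annuity: FV = PMT × ((1 + r)^n − 1) / r
Monthly rate r = 0.06/12 = 0.005, n = 36
FV = $200.00 × ((1 + 0.06/12)^36 − 1) / (0.06/12)
FV = $200.00 × 39.336105
FV = $7,867.22

FV = PMT × ((1+r)^n - 1)/r = $7,867.22


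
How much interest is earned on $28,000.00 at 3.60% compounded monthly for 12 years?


Compound interest earned = final amount − principal.
A = P(1 + r/n)^(nt) = $28,000.00 × (1 + 0.036/12)^(12 × 12) = $43,101.50
Interest = A − P = $43,101.50 − $28,000.00 = $15,101.50

Interest = A - P = $15,101.50


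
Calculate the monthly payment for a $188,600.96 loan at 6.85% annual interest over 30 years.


Loan payment formula: PMT = PV × r / (1 − (1 + r)^(−n))
Monthly rate r = 0.0685/12 ≈ 0.00570833, n = 360 months
Denominator: 1 − (1 + 0.0685/12)^(−360) = 0.8711565
PMT = $188,600.96 × (0.0685/12) / 0.8711565
PMT = $1,235.83 per month

PMT = PV × r / (1-(1+r)^(-n)) = $1,235.83/month


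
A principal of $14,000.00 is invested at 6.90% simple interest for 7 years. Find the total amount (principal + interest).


Total amount formula: A = P(1 + rt) = P + P·r·t
Interest: I = P × r × t = $14,000.00 × 0.069 × 7 = $6,762.00
A = P + I = $14,000.00 + $6,762.00 = $20,762.00

A = P + I = P(1 + rt) = $20,762.00


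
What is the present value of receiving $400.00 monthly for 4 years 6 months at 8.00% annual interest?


Present value of an ordinary annuity: PV = PMT × (1 − (1 + r)^(−n)) / r
Monthly rate r = 0.08/12 ≈ 0.00666667, n = 54
PV = $400.00 × (1 − (1 + 0.08/12)^(−54)) / (0.08/12)
PV = $400.00 × 45.223450
PV = $18,089.38

PV = PMT × (1-(1+r)^(-n))/r = $18,089.38


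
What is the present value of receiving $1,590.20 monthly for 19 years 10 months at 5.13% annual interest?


Present value of an ordinary annuity: PV = PMT × (1 − (1 + r)^(−n)) / r
Monthly rate r = 0.0513/12 = 0.004275, n = 238
PV = $1,590.20 × (1 − (1 + 0.0513/12)^(−238)) / (0.0513/12)
PV = $1,590.20 × 149.169480
PV = $237,209.31

PV = PMT × (1-(1+r)^(-n))/r = $237,209.31


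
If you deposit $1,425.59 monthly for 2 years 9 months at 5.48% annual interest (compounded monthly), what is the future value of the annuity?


Future value of an ordinary annuity: FV = PMT × ((1 + r)^n − 1) / r
Monthly rate r = 0.0548/12 ≈ 0.00456667, n = 33
FV = $1,425.59 × ((1 + 0.0548/12)^33 − 1) / (0.0548/12)
FV = $1,425.59 × 35.528984
FV = $50,649.76

FV = PMT × ((1+r)^n - 1)/r = $50,649.76


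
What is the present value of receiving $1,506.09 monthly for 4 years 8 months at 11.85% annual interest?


Present value of an ordinary annuity: PV = PMT × (1 − (1 + r)^(−n)) / r
Monthly rate r = 0.1185/12 = 0.009875, n = 56
PV = $1,506.09 × (1 − (1 + 0.1185/12)^(−56)) / (0.1185/12)
PV = $1,506.09 × 42.857315
PV = $64,546.97

PV = PMT × (1-(1+r)^(-n))/r = $64,546.97


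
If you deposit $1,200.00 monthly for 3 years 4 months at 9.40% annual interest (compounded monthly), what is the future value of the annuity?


Future value of an ordinary annuity: FV = PMT × ((1 + r)^n − 1) / r
Monthly rate r = 0.094/12 ≈ 0.00783333, n = 40
FV = $1,200.00 × ((1 + 0.094/12)^40 − 1) / (0.094/12)
FV = $1,200.00 × 46.7627707
FV = $56,115.32

FV = PMT × ((1+r)^n - 1)/r = $56,115.32


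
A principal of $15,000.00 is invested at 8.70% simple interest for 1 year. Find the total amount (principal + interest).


Total amount formula: A = P(1 + rt) = P + P·r·t
Interest: I = P × r × t = $15,000.00 × 0.087 × 1 = $1,305.00
A = P + I = $15,000.00 + $1,305.00 = $16,305.00

A = P + I = P(1 + rt) = $16,305.00


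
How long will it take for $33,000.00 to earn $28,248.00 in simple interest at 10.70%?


Rearrange the simple interest formula for t:
I = P × r × t  ⇒  t = I / (P × r)
t = $28,248.00 / ($33,000.00 × 0.107)
t = 8

t = I/(P×r) = 8 years


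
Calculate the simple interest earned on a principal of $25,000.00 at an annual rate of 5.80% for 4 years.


Simple interest formula: I = P × r × t
I = $25,000.00 × 0.058 × 4
I = $5,800.00

I = P × r × t = $5,800.00


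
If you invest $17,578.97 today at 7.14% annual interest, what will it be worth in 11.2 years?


Future value formula: FV = PV × (1 + r)^t
FV = $17,578.97 × (1 + 0.0714)^11.2
FV = $17,578.97 × 2.165002
FV = $38,058.51

FV = PV × (1 + r)^t = $38,058.51


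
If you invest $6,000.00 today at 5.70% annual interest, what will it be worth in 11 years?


Future value formula: FV = PV × (1 + r)^t
FV = $6,000.00 × (1 + 0.057)^11
FV = $6,000.00 × 1.840030
FV = $11,040.18

FV = PV × (1 + r)^t = $11,040.18


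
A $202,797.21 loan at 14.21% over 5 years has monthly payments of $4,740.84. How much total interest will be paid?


Total paid over the life of the loan = PMT × n.
Total paid = $4,740.84 × 60 = $284,450.40
Total interest = total paid − principal = $284,450.40 − $202,797.21 = $81,653.19

Total interest = (PMT × n) - PV = $81,653.19


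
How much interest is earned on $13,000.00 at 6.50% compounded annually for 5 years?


Compound interest earned = final amount − principal.
A = P(1 + r/n)^(nt) = $13,000.00 × (1 + 0.065/1)^(1 × 5) = $17,811.13
Interest = A − P = $17,811.13 − $13,000.00 = $4,811.13

Interest = A - P = $4,811.13


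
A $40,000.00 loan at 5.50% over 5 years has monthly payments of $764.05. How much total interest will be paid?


Total paid over the life of the loan = PMT × n.
Total paid = $764.05 × 60 = $45,843.00
Total interest = total paid − principal = $45,843.00 − $40,000.00 = $5,843.00

Total interest = (PMT × n) - PV = $5,843.00


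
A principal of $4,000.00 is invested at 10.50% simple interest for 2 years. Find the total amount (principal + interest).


Total amount formula: A = P(1 + rt) = P + P·r·t
Interest: I = P × r × t = $4,000.00 × 0.105 × 2 = $840.00
A = P + I = $4,000.00 + $840.00 = $4,840.00

A = P + I = P(1 + rt) = $4,840.00


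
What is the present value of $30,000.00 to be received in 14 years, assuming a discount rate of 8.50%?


Present value formula: PV = FV / (1 + r)^t
PV = $30,000.00 / (1 + 0.085)^14
PV = $30,000.00 / 3.133404
PV = $9,574.25

PV = FV / (1 + r)^t = $9,574.25


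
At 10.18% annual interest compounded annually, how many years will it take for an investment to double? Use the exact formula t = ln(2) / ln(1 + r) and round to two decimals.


Doubling condition: (1 + r)^t = 2
Take ln of both sides: t × ln(1 + r) = ln(2)
t = ln(2) / ln(1 + r)
t = 0.693147 / 0.096945
t = 7.15

t = ln(2) / ln(1 + r) = 7.15 years


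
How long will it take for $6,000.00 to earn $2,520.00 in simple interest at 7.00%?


Rearrange the simple interest formula for t:
I = P × r × t  ⇒  t = I / (P × r)
t = $2,520.00 / ($6,000.00 × 0.07)
t = 6

t = I/(P×r) = 6 years


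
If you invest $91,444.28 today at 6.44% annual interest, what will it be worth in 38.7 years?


Future value formula: FV = PV × (1 + r)^t
FV = $91,444.28 × (1 + 0.0644)^38.7
FV = $91,444.28 × 11.1933043
FV = $1,023,563.65

FV = PV × (1 + r)^t = $1,023,563.65


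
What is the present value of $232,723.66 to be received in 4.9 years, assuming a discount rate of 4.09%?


Present value formula: PV = FV / (1 + r)^t
PV = $232,723.66 / (1 + 0.0409)^4.9
PV = $232,723.66 / 1.217038
PV = $191,221.36

PV = FV / (1 + r)^t = $191,221.36


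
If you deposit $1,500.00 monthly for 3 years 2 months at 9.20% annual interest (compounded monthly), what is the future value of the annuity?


Future value of an ordinary annuity: FV = PMT × ((1 + r)^n − 1) / r
Monthly rate r = 0.092/12 ≈ 0.00766667, n = 38
FV = $1,500.00 × ((1 + 0.092/12)^38 − 1) / (0.092/12)
FV = $1,500.00 × 43.920589
FV = $65,880.88

FV = PMT × ((1+r)^n - 1)/r = $65,880.88


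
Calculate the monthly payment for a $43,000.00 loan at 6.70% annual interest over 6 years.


Loan payment formula: PMT = PV × r / (1 − (1 + r)^(−n))
Monthly rate r = 0.067/12 ≈ 0.00558333, n = 72 months
Denominator: 1 − (1 + 0.067/12)^(−72) = 0.330271
PMT = $43,000.00 × (0.067/12) / 0.330271
PMT = $726.93 per month

PMT = PV × r / (1-(1+r)^(-n)) = $726.93/month


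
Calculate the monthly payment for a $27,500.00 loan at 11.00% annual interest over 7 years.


Loan payment formula: PMT = PV × r / (1 − (1 + r)^(−n))
Monthly rate r = 0.11/12 ≈ 0.00916667, n = 84 months
Denominator: 1 − (1 + 0.11/12)^(−84) = 0.535360
PMT = $27,500.00 × (0.11/12) / 0.535360
PMT = $470.87 per month

PMT = PV × r / (1-(1+r)^(-n)) = $470.87/month


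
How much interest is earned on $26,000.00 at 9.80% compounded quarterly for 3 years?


Compound interest earned = final amount − principal.
A = P(1 + r/n)^(nt) = $26,000.00 × (1 + 0.098/4)^(4 × 3) = $34,762.97
Interest = A − P = $34,762.97 − $26,000.00 = $8,762.97

Interest = A - P = $8,762.97


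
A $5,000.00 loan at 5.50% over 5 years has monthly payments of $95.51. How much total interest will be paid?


Total paid over the life of the loan = PMT × n.
Total paid = $95.51 × 60 = $5,730.60
Total interest = total paid − principal = $5,730.60 − $5,000.00 = $730.60

Total interest = (PMT × n) - PV = $730.60


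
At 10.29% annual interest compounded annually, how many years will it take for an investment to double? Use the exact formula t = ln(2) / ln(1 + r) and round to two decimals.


Doubling condition: (1 + r)^t = 2
Take ln of both sides: t × ln(1 + r) = ln(2)
t = ln(2) / ln(1 + r)
t = 0.693147 / 0.097943
t = 7.08

t = ln(2) / ln(1 + r) = 7.08 years


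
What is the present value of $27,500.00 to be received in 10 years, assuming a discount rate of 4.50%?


Present value formula: PV = FV / (1 + r)^t
PV = $27,500.00 / (1 + 0.045)^10
PV = $27,500.00 / 1.5529694
PV = $17,708.01

PV = FV / (1 + r)^t = $17,708.01


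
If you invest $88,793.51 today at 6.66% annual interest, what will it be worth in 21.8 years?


Future value formula: FV = PV × (1 + r)^t
FV = $88,793.51 × (1 + 0.0666)^21.8
FV = $88,793.51 × 4.0778799
FV = $362,089.27

FV = PV × (1 + r)^t = $362,089.27


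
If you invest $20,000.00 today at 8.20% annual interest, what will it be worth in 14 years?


Future value formula: FV = PV × (1 + r)^t
FV = $20,000.00 × (1 + 0.082)^14
FV = $20,000.00 × 3.0142665
FV = $60,285.33

FV = PV × (1 + r)^t = $60,285.33


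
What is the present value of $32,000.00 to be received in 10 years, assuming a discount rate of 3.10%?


Present value formula: PV = FV / (1 + r)^t
PV = $32,000.00 / (1 + 0.031)^10
PV = $32,000.00 / 1.357021
PV = $23,581.06

PV = FV / (1 + r)^t = $23,581.06


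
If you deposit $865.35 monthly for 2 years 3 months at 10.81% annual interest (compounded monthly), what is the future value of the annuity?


Future value of an ordinary annuity: FV = PMT × ((1 + r)^n − 1) / r
Monthly rate r = 0.1081/12 ≈ 0.00900833, n = 27
FV = $865.35 × ((1 + 0.1081/12)^27 − 1) / (0.1081/12)
FV = $865.35 × 30.412668
FV = $26,317.60

FV = PMT × ((1+r)^n - 1)/r = $26,317.60


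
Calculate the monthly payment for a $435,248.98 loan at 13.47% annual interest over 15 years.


Loan payment formula: PMT = PV × r / (1 − (1 + r)^(−n))
Monthly rate r = 0.1347/12 = 0.011225, n = 180 months
Denominator: 1 − (1 + 0.1347/12)^(−180) = 0.865910
PMT = $435,248.98 × (0.1347/12) / 0.865910
PMT = $5,642.24 per month

PMT = PV × r / (1-(1+r)^(-n)) = $5,642.24/month


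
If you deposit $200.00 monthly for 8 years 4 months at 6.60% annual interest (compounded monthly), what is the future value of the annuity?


Future value of an ordinary annuity: FV = PMT × ((1 + r)^n − 1) / r
Monthly rate r = 0.066/12 = 0.0055, n = 100
FV = $200.00 × ((1 + 0.066/12)^100 − 1) / (0.066/12)
FV = $200.00 × 132.844184
FV = $26,568.84

FV = PMT × ((1+r)^n - 1)/r = $26,568.84


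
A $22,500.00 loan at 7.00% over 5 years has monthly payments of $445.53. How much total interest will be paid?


Total paid over the life of the loan = PMT × n.
Total paid = $445.53 × 60 = $26,731.80
Total interest = total paid − principal = $26,731.80 − $22,500.00 = $4,231.80

Total interest = (PMT × n) - PV = $4,231.80


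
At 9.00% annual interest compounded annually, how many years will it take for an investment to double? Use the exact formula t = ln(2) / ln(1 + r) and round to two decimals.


Doubling condition: (1 + r)^t = 2
Take ln of both sides: t × ln(1 + r) = ln(2)
t = ln(2) / ln(1 + r)
t = 0.693147 / 0.086178
t = 8.04

t = ln(2) / ln(1 + r) = 8.04 years


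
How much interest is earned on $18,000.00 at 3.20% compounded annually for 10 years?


Compound interest earned = final amount − principal.
A = P(1 + r/n)^(nt) = $18,000.00 × (1 + 0.032/1)^(1 × 10) = $24,664.34
Interest = A − P = $24,664.34 − $18,000.00 = $6,664.34

Interest = A - P = $6,664.34


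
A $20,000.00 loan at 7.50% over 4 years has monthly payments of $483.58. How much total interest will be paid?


Total paid over the life of the loan = PMT × n.
Total paid = $483.58 × 48 = $23,211.84
Total interest = total paid − principal = $23,211.84 − $20,000.00 = $3,211.84

Total interest = (PMT × n) - PV = $3,211.84


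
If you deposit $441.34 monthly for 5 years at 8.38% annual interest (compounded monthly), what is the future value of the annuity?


Future value of an ordinary annuity: FV = PMT × ((1 + r)^n − 1) / r
Monthly rate r = 0.0838/12 ≈ 0.00698333, n = 60
FV = $441.34 × ((1 + 0.0838/12)^60 − 1) / (0.0838/12)
FV = $441.34 × 74.209239
FV = $32,751.51

FV = PMT × ((1+r)^n - 1)/r = $32,751.51


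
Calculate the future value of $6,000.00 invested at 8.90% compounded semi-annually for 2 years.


Compound interest formula: A = P(1 + r/n)^(nt)
A = $6,000.00 × (1 + 0.089/2)^(2 × 2)
Growth factor: (1 + 0.089/2)^4 = 1.190238
A = $6,000.00 × 1.190238
A = $7,141.43

A = P(1 + r/n)^(nt) = $7,141.43


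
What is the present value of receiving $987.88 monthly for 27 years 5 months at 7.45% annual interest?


Present value of an ordinary annuity: PV = PMT × (1 − (1 + r)^(−n)) / r
Monthly rate r = 0.0745/12 ≈ 0.00620833, n = 329
PV = $987.88 × (1 − (1 + 0.0745/12)^(−329)) / (0.0745/12)
PV = $987.88 × 140.050440
PV = $138,353.03

PV = PMT × (1-(1+r)^(-n))/r = $138,353.03


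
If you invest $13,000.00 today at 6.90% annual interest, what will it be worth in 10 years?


Future value formula: FV = PV × (1 + r)^t
FV = $13,000.00 × (1 + 0.069)^10
FV = $13,000.00 × 1.948844
FV = $25,334.97

FV = PV × (1 + r)^t = $25,334.97


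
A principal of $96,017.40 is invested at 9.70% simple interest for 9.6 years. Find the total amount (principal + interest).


Total amount formula: A = P(1 + rt) = P + P·r·t
Interest: I = P × r × t = $96,017.40 × 0.097 × 9.6 = $89,411.40
A = P + I = $96,017.40 + $89,411.40 = $185,428.80

A = P + I = P(1 + rt) = $185,428.80


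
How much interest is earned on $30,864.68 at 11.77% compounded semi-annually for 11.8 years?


Compound interest earned = final amount − principal.
A = P(1 + r/n)^(nt) = $30,864.68 × (1 + 0.1177/2)^(2 × 11.8) = $119,002.09
Interest = A − P = $119,002.09 − $30,864.68 = $88,137.41

Interest = A - P = $88,137.41


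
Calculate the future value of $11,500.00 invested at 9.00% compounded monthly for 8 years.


Compound interest formula: A = P(1 + r/n)^(nt)
A = $11,500.00 × (1 + 0.09/12)^(12 × 8)
Growth factor: (1 + 0.09/12)^96 = 2.048921
A = $11,500.00 × 2.048921
A = $23,562.59

A = P(1 + r/n)^(nt) = $23,562.59


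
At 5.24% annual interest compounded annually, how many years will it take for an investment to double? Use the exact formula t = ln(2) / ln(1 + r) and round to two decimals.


Doubling condition: (1 + r)^t = 2
Take ln of both sides: t × ln(1 + r) = ln(2)
t = ln(2) / ln(1 + r)
t = 0.693147 / 0.051073
t = 13.57

t = ln(2) / ln(1 + r) = 13.57 years


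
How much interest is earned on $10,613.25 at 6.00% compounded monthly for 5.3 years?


Compound interest earned = final amount − principal.
A = P(1 + r/n)^(nt) = $10,613.25 × (1 + 0.06/12)^(12 × 5.3) = $14,575.05
Interest = A − P = $14,575.05 − $10,613.25 = $3,961.80

Interest = A - P = $3,961.80


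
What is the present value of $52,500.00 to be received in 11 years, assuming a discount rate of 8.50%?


Present value formula: PV = FV / (1 + r)^t
PV = $52,500.00 / (1 + 0.085)^11
PV = $52,500.00 / 2.453167
PV = $21,400.91

PV = FV / (1 + r)^t = $21,400.91


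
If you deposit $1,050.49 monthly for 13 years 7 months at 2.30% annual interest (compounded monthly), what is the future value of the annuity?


Future value of an ordinary annuity: FV = PMT × ((1 + r)^n − 1) / r
Monthly rate r = 0.023/12 ≈ 0.00191667, n = 163
FV = $1,050.49 × ((1 + 0.023/12)^163 − 1) / (0.023/12)
FV = $1,050.49 × 191.121094
FV = $200,770.80

FV = PMT × ((1+r)^n - 1)/r = $200,770.80


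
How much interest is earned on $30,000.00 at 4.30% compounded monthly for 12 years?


Compound interest earned = final amount − principal.
A = P(1 + r/n)^(nt) = $30,000.00 × (1 + 0.043/12)^(12 × 12) = $50,213.06
Interest = A − P = $50,213.06 − $30,000.00 = $20,213.06

Interest = A - P = $20,213.06


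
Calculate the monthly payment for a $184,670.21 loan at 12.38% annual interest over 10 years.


Loan payment formula: PMT = PV × r / (1 − (1 + r)^(−n))
Monthly rate r = 0.1238/12 ≈ 0.01031667, n = 120 months
Denominator: 1 − (1 + 0.1238/12)^(−120) = 0.7081915
PMT = $184,670.21 × (0.1238/12) / 0.7081915
PMT = $2,690.21 per month

PMT = PV × r / (1-(1+r)^(-n)) = $2,690.21/month


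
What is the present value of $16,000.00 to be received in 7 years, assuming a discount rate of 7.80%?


Present value formula: PV = FV / (1 + r)^t
PV = $16,000.00 / (1 + 0.078)^7
PV = $16,000.00 / 1.691731
PV = $9,457.77

PV = FV / (1 + r)^t = $9,457.77


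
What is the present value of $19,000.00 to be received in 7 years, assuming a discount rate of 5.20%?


Present value formula: PV = FV / (1 + r)^t
PV = $19,000.00 / (1 + 0.052)^7
PV = $19,000.00 / 1.425969
PV = $13,324.27

PV = FV / (1 + r)^t = $13,324.27


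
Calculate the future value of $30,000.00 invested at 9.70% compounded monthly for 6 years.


Compound interest formula: A = P(1 + r/n)^(nt)
A = $30,000.00 × (1 + 0.097/12)^(12 × 6)
Growth factor: (1 + 0.097/12)^72 = 1.785432
A = $30,000.00 × 1.785432
A = $53,562.96

A = P(1 + r/n)^(nt) = $53,562.96


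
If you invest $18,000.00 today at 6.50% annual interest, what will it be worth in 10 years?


Future value formula: FV = PV × (1 + r)^t
FV = $18,000.00 × (1 + 0.065)^10
FV = $18,000.00 × 1.877137
FV = $33,788.47

FV = PV × (1 + r)^t = $33,788.47


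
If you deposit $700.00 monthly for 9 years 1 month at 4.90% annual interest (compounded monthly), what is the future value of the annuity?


Future value of an ordinary annuity: FV = PMT × ((1 + r)^n − 1) / r
Monthly rate r = 0.049/12 ≈ 0.00408333, n = 109
FV = $700.00 × ((1 + 0.049/12)^109 − 1) / (0.049/12)
FV = $700.00 × 136.9485496
FV = $95,863.98

FV = PMT × ((1+r)^n - 1)/r = $95,863.98


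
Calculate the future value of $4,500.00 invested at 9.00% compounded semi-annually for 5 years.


Compound interest formula: A = P(1 + r/n)^(nt)
A = $4,500.00 × (1 + 0.09/2)^(2 × 5)
Growth factor: (1 + 0.09/2)^10 = 1.552969
A = $4,500.00 × 1.552969
A = $6,988.36

A = P(1 + r/n)^(nt) = $6,988.36


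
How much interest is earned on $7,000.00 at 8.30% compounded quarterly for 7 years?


Compound interest earned = final amount − principal.
A = P(1 + r/n)^(nt) = $7,000.00 × (1 + 0.083/4)^(4 × 7) = $12,440.59
Interest = A − P = $12,440.59 − $7,000.00 = $5,440.59

Interest = A - P = $5,440.59


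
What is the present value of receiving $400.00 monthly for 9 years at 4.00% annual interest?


Present value of an ordinary annuity: PV = PMT × (1 − (1 + r)^(−n)) / r
Monthly rate r = 0.04/12 ≈ 0.00333333, n = 108
PV = $400.00 × (1 − (1 + 0.04/12)^(−108)) / (0.04/12)
PV = $400.00 × 90.571761
PV = $36,228.70

PV = PMT × (1-(1+r)^(-n))/r = $36,228.70


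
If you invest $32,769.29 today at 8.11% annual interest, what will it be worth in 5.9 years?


Future value formula: FV = PV × (1 + r)^t
FV = $32,769.29 × (1 + 0.0811)^5.9
FV = $32,769.29 × 1.5841949
FV = $51,912.94

FV = PV × (1 + r)^t = $51,912.94
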